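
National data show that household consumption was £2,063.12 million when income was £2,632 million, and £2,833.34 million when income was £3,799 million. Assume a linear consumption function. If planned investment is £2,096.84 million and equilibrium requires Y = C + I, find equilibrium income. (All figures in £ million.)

MPC = (2833.34 − 2063.12)/(3799 − 2632) = 770.22/1167 = 0.66
a = 2063.12 − 0.66(2632) = 326
Equilibrium: Y = 326 + 0.66Y + 2096.84
0.34Y = 2422.84, so Y = 2422.84/0.34 = 7126

Y = 7126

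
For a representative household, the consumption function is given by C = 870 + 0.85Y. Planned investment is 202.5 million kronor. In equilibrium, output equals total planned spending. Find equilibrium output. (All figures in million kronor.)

Y = 7150

Y = C + I = 870 + 0.85Y + 202.5
Y − 0.85Y = 1072.5
0.15Y = 1072.5, so Y = 1072.5/0.15 = 7150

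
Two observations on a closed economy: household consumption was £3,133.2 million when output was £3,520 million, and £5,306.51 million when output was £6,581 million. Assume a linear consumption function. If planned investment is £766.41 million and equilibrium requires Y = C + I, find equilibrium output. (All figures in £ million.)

Y = 4829

MPC = (5306.51 − 3133.2)/(6581 − 3520) = 2173.31/3061 = 0.71
a = 3133.2 − 0.71(3520) = 634
Equilibrium: Y = 634 + 0.71Y + 766.41
0.29Y = 1400.41, so Y = 1400.41/0.29 = 4829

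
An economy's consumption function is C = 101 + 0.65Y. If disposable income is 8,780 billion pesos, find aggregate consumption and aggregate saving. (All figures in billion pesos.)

C = 101 + 0.65(8780) = 101 + 5707 = 5808
S = Y − C = 8780 − 5808 = 2972

C = 5808; S = 2972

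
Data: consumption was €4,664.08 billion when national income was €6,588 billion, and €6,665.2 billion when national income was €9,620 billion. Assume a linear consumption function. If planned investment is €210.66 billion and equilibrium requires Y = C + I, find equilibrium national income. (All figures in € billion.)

Y = 1549

MPC = (6665.2 − 4664.08)/(9620 − 6588) = 2001.12/3032 = 0.66
a = 4664.08 − 0.66(6588) = 316
Equilibrium: Y = 316 + 0.66Y + 210.66
0.34Y = 526.66, so Y = 526.66/0.34 = 1549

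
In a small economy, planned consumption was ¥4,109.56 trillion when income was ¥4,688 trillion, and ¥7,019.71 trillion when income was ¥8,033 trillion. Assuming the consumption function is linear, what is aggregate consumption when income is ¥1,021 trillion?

MPC = (7019.71 − 4109.56)/(8033 − 4688) = 2910.15/3345 = 0.87
a = 4109.56 − 0.87(4688) = 4109.56 − 4078.56 = 31
C = 31 + 0.87(1021) = 31 + 888.27 = 919.27

C = 919.27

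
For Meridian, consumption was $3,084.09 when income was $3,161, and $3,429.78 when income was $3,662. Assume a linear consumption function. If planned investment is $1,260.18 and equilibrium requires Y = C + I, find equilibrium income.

Y = 6978

MPC = (3429.78 − 3084.09)/(3662 − 3161) = 345.69/501 = 0.69
a = 3084.09 − 0.69(3161) = 903
Equilibrium: Y = 903 + 0.69Y + 1260.18
0.31Y = 2163.18, so Y = 2163.18/0.31 = 6978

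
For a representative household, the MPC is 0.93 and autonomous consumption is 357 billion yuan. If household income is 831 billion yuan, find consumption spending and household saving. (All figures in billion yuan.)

C = 357 + 0.93(831) = 357 + 772.83 = 1129.83
S = Y − C = 831 − 1129.83 = -298.83

C = 1129.83; S = -298.83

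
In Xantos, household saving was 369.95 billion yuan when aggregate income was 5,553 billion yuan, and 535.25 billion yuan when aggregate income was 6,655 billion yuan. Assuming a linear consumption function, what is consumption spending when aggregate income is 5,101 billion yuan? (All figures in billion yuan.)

MPS = ΔS/ΔY = (535.25 − 369.95)/(6655 − 5553) = 165.3/1102 = 0.15
MPC = 1 − MPS = 0.85
Autonomous saving = 369.95 − 0.15(5553) = -463, so a = 463
C = 463 + 0.85(5101) = 463 + 4335.85 = 4798.85

C = 4798.85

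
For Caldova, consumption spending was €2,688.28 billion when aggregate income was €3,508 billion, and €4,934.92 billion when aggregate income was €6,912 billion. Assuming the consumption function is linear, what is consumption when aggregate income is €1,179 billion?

C = 1151.14

MPC = (4934.92 − 2688.28)/(6912 − 3508) = 2246.64/3404 = 0.66
a = 2688.28 − 0.66(3508) = 2688.28 − 2315.28 = 373
C = 373 + 0.66(1179) = 373 + 778.14 = 1151.14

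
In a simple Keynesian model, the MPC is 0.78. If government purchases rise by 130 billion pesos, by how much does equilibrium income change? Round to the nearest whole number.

The multiplier is 1/(1 − MPC) = 1/0.22.
ΔY = 130/0.22 = 590.91 ≈ 591

ΔY ≈ 591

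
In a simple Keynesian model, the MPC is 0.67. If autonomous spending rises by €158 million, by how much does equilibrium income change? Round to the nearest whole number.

The multiplier is 1/(1 − MPC) = 1/0.33.
ΔY = 158/0.33 = 478.79 ≈ 479

ΔY ≈ 479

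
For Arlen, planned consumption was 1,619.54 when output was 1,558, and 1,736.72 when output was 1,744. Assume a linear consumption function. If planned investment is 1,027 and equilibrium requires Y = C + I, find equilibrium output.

MPC = (1736.72 − 1619.54)/(1744 − 1558) = 117.18/186 = 0.63
a = 1619.54 − 0.63(1558) = 638
Equilibrium: Y = 638 + 0.63Y + 1027
0.37Y = 1665, so Y = 1665/0.37 = 4500

Y = 4500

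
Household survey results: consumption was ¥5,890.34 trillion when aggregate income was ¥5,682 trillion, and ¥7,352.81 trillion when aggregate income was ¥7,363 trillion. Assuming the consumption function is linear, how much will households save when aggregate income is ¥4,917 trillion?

MPC = (7352.81 − 5890.34)/(7363 − 5682) = 1462.47/1681 = 0.87
a = 5890.34 − 0.87(5682) = 5890.34 − 4943.34 = 947
C = 947 + 0.87(4917) = 5224.79
S = 4917 − 5224.79 = -307.79

S = -307.79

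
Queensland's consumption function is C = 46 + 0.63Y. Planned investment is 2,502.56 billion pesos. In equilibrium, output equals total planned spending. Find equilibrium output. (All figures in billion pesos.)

Y = 6888

Y = C + I = 46 + 0.63Y + 2502.56
Y − 0.63Y = 2548.56
0.37Y = 2548.56, so Y = 2548.56/0.37 = 6888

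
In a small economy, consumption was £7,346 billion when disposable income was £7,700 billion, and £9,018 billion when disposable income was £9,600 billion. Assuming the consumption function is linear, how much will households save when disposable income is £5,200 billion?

S = 54

MPC = (9018 − 7346)/(9600 − 7700) = 1672/1900 = 0.88
a = 7346 − 0.88(7700) = 7346 − 6776 = 570
C = 570 + 0.88(5200) = 5146
S = 5200 − 5146 = 54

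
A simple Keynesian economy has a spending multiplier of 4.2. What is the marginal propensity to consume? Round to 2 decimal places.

MPC = 0.76

k = 1/(1 − MPC), so 1 − MPC = 1/k = 1/4.2 = 0.2381
MPC = 1 − 0.2381 = 0.76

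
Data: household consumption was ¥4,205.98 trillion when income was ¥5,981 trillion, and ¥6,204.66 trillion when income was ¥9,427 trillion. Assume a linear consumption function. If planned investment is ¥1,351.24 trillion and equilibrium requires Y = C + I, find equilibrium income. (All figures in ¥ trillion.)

Y = 4972

MPC = (6204.66 − 4205.98)/(9427 − 5981) = 1998.68/3446 = 0.58
a = 4205.98 − 0.58(5981) = 737
Equilibrium: Y = 737 + 0.58Y + 1351.24
0.42Y = 2088.24, so Y = 2088.24/0.42 = 4972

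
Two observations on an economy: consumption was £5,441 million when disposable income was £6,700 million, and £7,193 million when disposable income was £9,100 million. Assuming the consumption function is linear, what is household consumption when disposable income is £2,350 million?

C = 2265.5

MPC = (7193 − 5441)/(9100 − 6700) = 1752/2400 = 0.73
a = 5441 − 0.73(6700) = 5441 − 4891 = 550
C = 550 + 0.73(2350) = 550 + 1715.5 = 2265.5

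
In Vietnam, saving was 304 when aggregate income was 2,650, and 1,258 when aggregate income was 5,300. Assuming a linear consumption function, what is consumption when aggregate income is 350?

MPS = ΔS/ΔY = (1258 − 304)/(5300 − 2650) = 954/2650 = 0.36
MPC = 1 − MPS = 0.64
Autonomous saving = 304 − 0.36(2650) = -650, so a = 650
C = 650 + 0.64(350) = 650 + 224 = 874

C = 874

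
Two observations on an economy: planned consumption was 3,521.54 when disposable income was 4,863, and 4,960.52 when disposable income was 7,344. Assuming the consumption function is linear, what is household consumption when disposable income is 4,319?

C = 3206.02

MPC = (4960.52 − 3521.54)/(7344 − 4863) = 1438.98/2481 = 0.58
a = 3521.54 − 0.58(4863) = 3521.54 − 2820.54 = 701
C = 701 + 0.58(4319) = 701 + 2505.02 = 3206.02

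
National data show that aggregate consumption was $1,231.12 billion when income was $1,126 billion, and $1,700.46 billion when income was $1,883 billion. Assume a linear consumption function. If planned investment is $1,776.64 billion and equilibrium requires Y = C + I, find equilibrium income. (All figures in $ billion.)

MPC = (1700.46 − 1231.12)/(1883 − 1126) = 469.34/757 = 0.62
a = 1231.12 − 0.62(1126) = 533
Equilibrium: Y = 533 + 0.62Y + 1776.64
0.38Y = 2309.64, so Y = 2309.64/0.38 = 6078

Y = 6078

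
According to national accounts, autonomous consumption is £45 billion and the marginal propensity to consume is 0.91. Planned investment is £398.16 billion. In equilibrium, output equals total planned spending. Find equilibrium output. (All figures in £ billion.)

Y = C + I = 45 + 0.91Y + 398.16
Y − 0.91Y = 443.16
0.09Y = 443.16, so Y = 443.16/0.09 = 4924

Y = 4924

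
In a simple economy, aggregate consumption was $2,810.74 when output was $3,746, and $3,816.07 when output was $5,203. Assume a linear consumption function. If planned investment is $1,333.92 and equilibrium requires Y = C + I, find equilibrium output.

Y = 5032

MPC = (3816.07 − 2810.74)/(5203 − 3746) = 1005.33/1457 = 0.69
a = 2810.74 − 0.69(3746) = 226
Equilibrium: Y = 226 + 0.69Y + 1333.92
0.31Y = 1559.92, so Y = 1559.92/0.31 = 5032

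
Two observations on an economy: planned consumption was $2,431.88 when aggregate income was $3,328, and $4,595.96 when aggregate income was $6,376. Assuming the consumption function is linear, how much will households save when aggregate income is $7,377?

MPC = (4595.96 − 2431.88)/(6376 − 3328) = 2164.08/3048 = 0.71
a = 2431.88 − 0.71(3328) = 2431.88 − 2362.88 = 69
C = 69 + 0.71(7377) = 5306.67
S = 7377 − 5306.67 = 2070.33

S = 2070.33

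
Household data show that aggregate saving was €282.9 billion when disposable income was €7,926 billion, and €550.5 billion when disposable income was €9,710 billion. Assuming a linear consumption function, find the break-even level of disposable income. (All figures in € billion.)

MPS = ΔS/ΔY = (550.5 − 282.9)/(9710 − 7926) = 267.6/1784 = 0.15
MPC = 1 − MPS = 0.85
From S(7926) = 282.9: −a + 0.15(7926) = 282.9, so a = 1188.9 − 282.9 = 906
Break-even (S = 0): Y = a/MPS = 906/0.15 = 6040

Y = 6040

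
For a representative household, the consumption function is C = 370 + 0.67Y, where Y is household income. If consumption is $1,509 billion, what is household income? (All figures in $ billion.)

Y = 1700

370 + 0.67Y = 1509
0.67Y = 1139, so Y = 1139/0.67 = 1700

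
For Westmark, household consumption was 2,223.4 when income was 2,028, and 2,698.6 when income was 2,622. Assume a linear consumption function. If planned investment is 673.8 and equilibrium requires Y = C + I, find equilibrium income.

MPC = (2698.6 − 2223.4)/(2622 − 2028) = 475.2/594 = 0.8
a = 2223.4 − 0.8(2028) = 601
Equilibrium: Y = 601 + 0.8Y + 673.8
0.2Y = 1274.8, so Y = 1274.8/0.2 = 6374

Y = 6374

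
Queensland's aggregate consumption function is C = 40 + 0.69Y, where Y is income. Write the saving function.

S = Y − C = Y − (40 + 0.69Y) = -40 + (1 − 0.69)Y

S = -40 + 0.31Y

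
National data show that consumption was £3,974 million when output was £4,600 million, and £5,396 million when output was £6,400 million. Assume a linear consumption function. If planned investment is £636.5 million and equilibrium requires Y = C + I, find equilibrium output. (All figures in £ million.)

MPC = (5396 − 3974)/(6400 − 4600) = 1422/1800 = 0.79
a = 3974 − 0.79(4600) = 340
Equilibrium: Y = 340 + 0.79Y + 636.5
0.21Y = 976.5, so Y = 976.5/0.21 = 4650

Y = 4650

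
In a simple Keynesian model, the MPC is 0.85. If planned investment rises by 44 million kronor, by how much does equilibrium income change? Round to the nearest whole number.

ΔY ≈ 293

The multiplier is 1/(1 − MPC) = 1/0.15.
ΔY = 44/0.15 = 293.33 ≈ 293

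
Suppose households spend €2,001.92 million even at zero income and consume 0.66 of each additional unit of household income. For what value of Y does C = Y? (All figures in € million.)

At break-even, C = Y: 2001.92 + 0.66Y = Y
0.34Y = 2001.92, so Y = 2001.92/0.34 = 5888

Y = 5888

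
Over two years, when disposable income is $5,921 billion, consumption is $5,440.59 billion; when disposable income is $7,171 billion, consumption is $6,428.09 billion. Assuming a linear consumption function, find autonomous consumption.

MPC = ΔC/ΔY = (6428.09 − 5440.59)/(7171 − 5921) = 987.5/1250 = 0.79
a = C − MPC·Y = 5440.59 − 0.79(5921) = 5440.59 − 4677.59 = 763

a = 763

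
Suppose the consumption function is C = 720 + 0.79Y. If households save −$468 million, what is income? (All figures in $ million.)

S = Y − C = -720 + 0.21Y
-720 + 0.21Y = -468, so 0.21Y = 252 and Y = 1200

Y = 1200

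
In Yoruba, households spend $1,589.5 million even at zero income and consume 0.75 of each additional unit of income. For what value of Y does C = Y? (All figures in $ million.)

Y = 6358

At break-even, C = Y: 1589.5 + 0.75Y = Y
0.25Y = 1589.5, so Y = 1589.5/0.25 = 6358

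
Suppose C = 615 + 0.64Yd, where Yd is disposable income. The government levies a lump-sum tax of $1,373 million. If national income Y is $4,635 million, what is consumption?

C = 2702.68

Yd = Y − T = 4635 − 1373 = 3262
C = 615 + 0.64(3262) = 615 + 2087.68 = 2702.68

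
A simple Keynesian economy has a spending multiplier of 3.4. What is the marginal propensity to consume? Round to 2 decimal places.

MPC = 0.71

k = 1/(1 − MPC), so 1 − MPC = 1/k = 1/3.4 = 0.2941
MPC = 1 − 0.2941 = 0.71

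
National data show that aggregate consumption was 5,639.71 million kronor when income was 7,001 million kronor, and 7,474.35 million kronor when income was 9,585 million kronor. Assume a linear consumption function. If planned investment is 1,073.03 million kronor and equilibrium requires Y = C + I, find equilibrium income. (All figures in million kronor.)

MPC = (7474.35 − 5639.71)/(9585 − 7001) = 1834.64/2584 = 0.71
a = 5639.71 − 0.71(7001) = 669
Equilibrium: Y = 669 + 0.71Y + 1073.03
0.29Y = 1742.03, so Y = 1742.03/0.29 = 6007

Y = 6007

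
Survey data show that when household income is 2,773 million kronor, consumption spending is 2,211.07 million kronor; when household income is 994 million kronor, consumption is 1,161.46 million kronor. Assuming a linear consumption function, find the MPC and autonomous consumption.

MPC = ΔC/ΔY = (2211.07 − 1161.46)/(2773 − 994) = 1049.61/1779 = 0.59
a = C − MPC·Y = 1161.46 − 0.59(994) = 1161.46 − 586.46 = 575

MPC = 0.59; a = 575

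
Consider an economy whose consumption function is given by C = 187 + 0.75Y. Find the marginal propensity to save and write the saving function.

MPS = 1 − MPC = 1 − 0.75 = 0.25
S = Y − C = -187 + 0.25Y

MPS = 0.25; S = -187 + 0.25Y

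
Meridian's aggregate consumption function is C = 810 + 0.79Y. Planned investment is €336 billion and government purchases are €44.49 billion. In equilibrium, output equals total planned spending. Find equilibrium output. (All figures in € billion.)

Y = 5669

Y = C + I + G = 810 + 0.79Y + 336 + 44.49
Y − 0.79Y = 1190.49
0.21Y = 1190.49, so Y = 1190.49/0.21 = 5669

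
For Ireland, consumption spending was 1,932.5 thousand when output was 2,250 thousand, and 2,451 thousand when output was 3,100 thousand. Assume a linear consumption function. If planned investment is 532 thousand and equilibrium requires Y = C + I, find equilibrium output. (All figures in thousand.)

MPC = (2451 − 1932.5)/(3100 − 2250) = 518.5/850 = 0.61
a = 1932.5 − 0.61(2250) = 560
Equilibrium: Y = 560 + 0.61Y + 532
0.39Y = 1092, so Y = 1092/0.39 = 2800

Y = 2800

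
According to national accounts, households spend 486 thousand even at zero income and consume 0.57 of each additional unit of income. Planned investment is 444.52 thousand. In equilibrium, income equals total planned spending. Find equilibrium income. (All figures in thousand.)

Y = C + I = 486 + 0.57Y + 444.52
Y − 0.57Y = 930.52
0.43Y = 930.52, so Y = 930.52/0.43 = 2164

Y = 2164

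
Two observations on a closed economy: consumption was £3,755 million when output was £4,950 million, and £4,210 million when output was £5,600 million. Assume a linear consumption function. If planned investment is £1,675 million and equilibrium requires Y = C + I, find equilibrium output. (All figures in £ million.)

Y = 6550

MPC = (4210 − 3755)/(5600 − 4950) = 455/650 = 0.7
a = 3755 − 0.7(4950) = 290
Equilibrium: Y = 290 + 0.7Y + 1675
0.3Y = 1965, so Y = 1965/0.3 = 6550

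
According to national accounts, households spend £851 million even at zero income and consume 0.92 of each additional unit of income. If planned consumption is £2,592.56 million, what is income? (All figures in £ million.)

851 + 0.92Y = 2592.56
0.92Y = 1741.56, so Y = 1741.56/0.92 = 1893

Y = 1893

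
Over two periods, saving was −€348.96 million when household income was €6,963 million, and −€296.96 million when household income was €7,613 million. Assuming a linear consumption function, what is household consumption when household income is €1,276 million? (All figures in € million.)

C = 2079.92

MPS = ΔS/ΔY = (-296.96 − (-348.96))/(7613 − 6963) = 52/650 = 0.08
MPC = 1 − MPS = 0.92
Autonomous saving = -348.96 − 0.08(6963) = -906, so a = 906
C = 906 + 0.92(1276) = 906 + 1173.92 = 2079.92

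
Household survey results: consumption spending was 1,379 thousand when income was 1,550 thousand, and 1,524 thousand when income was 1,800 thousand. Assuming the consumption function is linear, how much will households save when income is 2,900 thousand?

S = 738

MPC = (1524 − 1379)/(1800 − 1550) = 145/250 = 0.58
a = 1379 − 0.58(1550) = 1379 − 899 = 480
C = 480 + 0.58(2900) = 2162
S = 2900 − 2162 = 738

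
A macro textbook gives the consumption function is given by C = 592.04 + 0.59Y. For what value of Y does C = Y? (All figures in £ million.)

At break-even, C = Y: 592.04 + 0.59Y = Y
0.41Y = 592.04, so Y = 592.04/0.41 = 1444

Y = 1444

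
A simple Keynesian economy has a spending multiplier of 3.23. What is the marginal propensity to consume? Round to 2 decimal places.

k = 1/(1 − MPC), so 1 − MPC = 1/k = 1/3.23 = 0.3096
MPC = 1 − 0.3096 = 0.69

MPC = 0.69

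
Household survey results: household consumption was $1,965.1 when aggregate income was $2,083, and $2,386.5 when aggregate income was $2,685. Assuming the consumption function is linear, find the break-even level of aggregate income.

Y = 1690

MPC = (2386.5 − 1965.1)/(2685 − 2083) = 421.4/602 = 0.7
a = 1965.1 − 0.7(2083) = 1965.1 − 1458.1 = 507
Break-even: Y = a/(1−MPC) = 507/0.3 = 1690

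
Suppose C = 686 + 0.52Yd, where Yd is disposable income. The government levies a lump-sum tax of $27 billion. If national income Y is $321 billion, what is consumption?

Yd = Y − T = 321 − 27 = 294
C = 686 + 0.52(294) = 686 + 152.88 = 838.88

C = 838.88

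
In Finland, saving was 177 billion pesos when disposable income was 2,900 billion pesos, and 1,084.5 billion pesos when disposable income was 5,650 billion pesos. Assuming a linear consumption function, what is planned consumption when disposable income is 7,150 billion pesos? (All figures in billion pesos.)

MPS = ΔS/ΔY = (1084.5 − 177)/(5650 − 2900) = 907.5/2750 = 0.33
MPC = 1 − MPS = 0.67
Autonomous saving = 177 − 0.33(2900) = -780, so a = 780
C = 780 + 0.67(7150) = 780 + 4790.5 = 5570.5

C = 5570.5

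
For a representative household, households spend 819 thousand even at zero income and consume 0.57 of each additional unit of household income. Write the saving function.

S = Y − C = Y − (819 + 0.57Y) = -819 + (1 − 0.57)Y

S = -819 + 0.43Y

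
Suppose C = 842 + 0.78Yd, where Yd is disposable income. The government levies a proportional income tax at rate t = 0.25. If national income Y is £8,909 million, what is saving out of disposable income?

S = 627.985

Yd = (1 − 0.25)(8909) = 0.75(8909) = 6681.75
C = 842 + 0.78(6681.75) = 842 + 5211.765 = 6053.765
S = Yd − C = 6681.75 − 6053.765 = 627.985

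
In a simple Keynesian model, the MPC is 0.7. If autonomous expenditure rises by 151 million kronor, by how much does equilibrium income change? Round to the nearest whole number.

ΔY ≈ 503

The multiplier is 1/(1 − MPC) = 1/0.3.
ΔY = 151/0.3 = 503.33 ≈ 503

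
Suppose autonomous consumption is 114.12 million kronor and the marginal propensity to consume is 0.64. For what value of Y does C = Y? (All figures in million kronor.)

At break-even, C = Y: 114.12 + 0.64Y = Y
0.36Y = 114.12, so Y = 114.12/0.36 = 317

Y = 317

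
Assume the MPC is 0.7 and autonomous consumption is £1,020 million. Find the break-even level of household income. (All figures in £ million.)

Y = 3400

At break-even, C = Y: 1020 + 0.7Y = Y
0.3Y = 1020, so Y = 1020/0.3 = 3400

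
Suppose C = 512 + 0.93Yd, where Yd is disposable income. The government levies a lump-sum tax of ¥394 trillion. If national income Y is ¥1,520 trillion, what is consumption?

Yd = Y − T = 1520 − 394 = 1126
C = 512 + 0.93(1126) = 512 + 1047.18 = 1559.18

C = 1559.18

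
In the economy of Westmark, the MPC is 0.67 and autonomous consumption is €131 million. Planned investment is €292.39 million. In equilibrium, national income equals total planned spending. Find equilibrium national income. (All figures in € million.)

Y = C + I = 131 + 0.67Y + 292.39
Y − 0.67Y = 423.39
0.33Y = 423.39, so Y = 423.39/0.33 = 1283

Y = 1283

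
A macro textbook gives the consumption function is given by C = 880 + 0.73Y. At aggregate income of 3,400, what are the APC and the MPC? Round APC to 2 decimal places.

APC = 0.99; MPC = 0.73

MPC = 0.73 (the slope of the consumption function)
C = 880 + 0.73(3400) = 3362, so APC = 3362/3400 = 0.99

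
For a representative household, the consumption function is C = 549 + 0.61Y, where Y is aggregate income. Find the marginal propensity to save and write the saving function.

MPS = 1 − MPC = 1 − 0.61 = 0.39
S = Y − C = -549 + 0.39Y

MPS = 0.39; S = -549 + 0.39Y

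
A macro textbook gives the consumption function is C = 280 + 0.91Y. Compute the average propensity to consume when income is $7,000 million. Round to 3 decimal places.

C = 280 + 0.91(7000) = 6650
APC = C/Y = 6650/7000 = 0.950

APC = 0.950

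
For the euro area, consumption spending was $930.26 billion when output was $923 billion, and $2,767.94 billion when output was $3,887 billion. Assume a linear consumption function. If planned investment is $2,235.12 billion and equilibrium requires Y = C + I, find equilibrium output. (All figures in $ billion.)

MPC = (2767.94 − 930.26)/(3887 − 923) = 1837.68/2964 = 0.62
a = 930.26 − 0.62(923) = 358
Equilibrium: Y = 358 + 0.62Y + 2235.12
0.38Y = 2593.12, so Y = 2593.12/0.38 = 6824

Y = 6824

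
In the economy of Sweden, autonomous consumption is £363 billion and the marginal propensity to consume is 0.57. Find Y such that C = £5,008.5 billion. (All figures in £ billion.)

363 + 0.57Y = 5008.5
0.57Y = 4645.5, so Y = 4645.5/0.57 = 8150

Y = 8150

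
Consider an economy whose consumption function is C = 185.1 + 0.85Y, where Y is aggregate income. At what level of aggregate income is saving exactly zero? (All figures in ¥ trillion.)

At break-even, C = Y: 185.1 + 0.85Y = Y
0.15Y = 185.1, so Y = 185.1/0.15 = 1234

Y = 1234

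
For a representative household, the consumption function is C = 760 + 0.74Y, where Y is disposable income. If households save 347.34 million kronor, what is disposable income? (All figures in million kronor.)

S = Y − C = -760 + 0.26Y
-760 + 0.26Y = 347.34, so 0.26Y = 1107.34 and Y = 4259

Y = 4259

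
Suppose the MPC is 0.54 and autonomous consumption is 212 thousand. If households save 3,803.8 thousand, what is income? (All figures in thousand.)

Y = 8730

S = Y − C = -212 + 0.46Y
-212 + 0.46Y = 3803.8, so 0.46Y = 4015.8 and Y = 8730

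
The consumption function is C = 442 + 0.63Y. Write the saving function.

S = Y − C = Y − (442 + 0.63Y) = -442 + (1 − 0.63)Y

S = -442 + 0.37Y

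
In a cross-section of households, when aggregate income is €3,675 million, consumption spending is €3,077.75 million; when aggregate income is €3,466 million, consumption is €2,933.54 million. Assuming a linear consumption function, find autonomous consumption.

a = 542

MPC = ΔC/ΔY = (3077.75 − 2933.54)/(3675 − 3466) = 144.21/209 = 0.69
a = C − MPC·Y = 2933.54 − 0.69(3466) = 2933.54 − 2391.54 = 542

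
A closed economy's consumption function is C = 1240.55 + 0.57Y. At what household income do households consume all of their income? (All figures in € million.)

At break-even, C = Y: 1240.55 + 0.57Y = Y
0.43Y = 1240.55, so Y = 1240.55/0.43 = 2885

Y = 2885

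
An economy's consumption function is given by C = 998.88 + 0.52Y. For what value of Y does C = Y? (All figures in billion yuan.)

Y = 2081

At break-even, C = Y: 998.88 + 0.52Y = Y
0.48Y = 998.88, so Y = 998.88/0.48 = 2081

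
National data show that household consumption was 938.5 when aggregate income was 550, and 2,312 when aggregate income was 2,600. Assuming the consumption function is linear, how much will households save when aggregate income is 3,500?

S = 585

MPC = (2312 − 938.5)/(2600 − 550) = 1373.5/2050 = 0.67
a = 938.5 − 0.67(550) = 938.5 − 368.5 = 570
C = 570 + 0.67(3500) = 2915
S = 3500 − 2915 = 585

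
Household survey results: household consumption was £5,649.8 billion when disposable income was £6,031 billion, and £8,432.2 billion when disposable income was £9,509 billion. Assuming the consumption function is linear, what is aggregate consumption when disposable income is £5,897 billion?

C = 5542.6

MPC = (8432.2 − 5649.8)/(9509 − 6031) = 2782.4/3478 = 0.8
a = 5649.8 − 0.8(6031) = 5649.8 − 4824.8 = 825
C = 825 + 0.8(5897) = 825 + 4717.6 = 5542.6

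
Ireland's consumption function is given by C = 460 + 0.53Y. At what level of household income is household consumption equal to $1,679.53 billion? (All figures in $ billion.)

460 + 0.53Y = 1679.53
0.53Y = 1219.53, so Y = 1219.53/0.53 = 2301

Y = 2301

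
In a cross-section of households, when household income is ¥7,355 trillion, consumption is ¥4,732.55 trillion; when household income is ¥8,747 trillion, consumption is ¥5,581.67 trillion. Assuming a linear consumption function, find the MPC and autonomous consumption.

MPC = ΔC/ΔY = (5581.67 − 4732.55)/(8747 − 7355) = 849.12/1392 = 0.61
a = C − MPC·Y = 4732.55 − 0.61(7355) = 4732.55 − 4486.55 = 246

MPC = 0.61; a = 246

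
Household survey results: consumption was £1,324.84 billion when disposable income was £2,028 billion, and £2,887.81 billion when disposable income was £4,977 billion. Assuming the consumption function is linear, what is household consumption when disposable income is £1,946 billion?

C = 1281.38

MPC = (2887.81 − 1324.84)/(4977 − 2028) = 1562.97/2949 = 0.53
a = 1324.84 − 0.53(2028) = 1324.84 − 1074.84 = 250
C = 250 + 0.53(1946) = 250 + 1031.38 = 1281.38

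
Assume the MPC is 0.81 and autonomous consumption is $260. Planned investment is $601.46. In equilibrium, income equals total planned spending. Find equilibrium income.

Y = C + I = 260 + 0.81Y + 601.46
Y − 0.81Y = 861.46
0.19Y = 861.46, so Y = 861.46/0.19 = 4534

Y = 4534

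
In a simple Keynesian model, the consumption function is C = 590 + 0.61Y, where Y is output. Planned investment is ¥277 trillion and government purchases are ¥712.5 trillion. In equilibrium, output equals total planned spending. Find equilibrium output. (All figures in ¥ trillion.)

Y = C + I + G = 590 + 0.61Y + 277 + 712.5
Y − 0.61Y = 1579.5
0.39Y = 1579.5, so Y = 1579.5/0.39 = 4050

Y = 4050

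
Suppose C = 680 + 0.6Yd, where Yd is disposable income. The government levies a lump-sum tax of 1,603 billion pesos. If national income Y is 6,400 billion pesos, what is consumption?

Yd = Y − T = 6400 − 1603 = 4797
C = 680 + 0.6(4797) = 680 + 2878.2 = 3558.2

C = 3558.2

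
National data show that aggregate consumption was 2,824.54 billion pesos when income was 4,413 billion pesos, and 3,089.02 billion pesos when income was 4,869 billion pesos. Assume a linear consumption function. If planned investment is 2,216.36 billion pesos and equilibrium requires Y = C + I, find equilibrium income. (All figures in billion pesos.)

Y = 5908

MPC = (3089.02 − 2824.54)/(4869 − 4413) = 264.48/456 = 0.58
a = 2824.54 − 0.58(4413) = 265
Equilibrium: Y = 265 + 0.58Y + 2216.36
0.42Y = 2481.36, so Y = 2481.36/0.42 = 5908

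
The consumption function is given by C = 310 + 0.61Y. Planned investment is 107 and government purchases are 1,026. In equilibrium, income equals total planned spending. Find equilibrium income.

Y = C + I + G = 310 + 0.61Y + 107 + 1026
Y − 0.61Y = 1443
0.39Y = 1443, so Y = 1443/0.39 = 3700

Y = 3700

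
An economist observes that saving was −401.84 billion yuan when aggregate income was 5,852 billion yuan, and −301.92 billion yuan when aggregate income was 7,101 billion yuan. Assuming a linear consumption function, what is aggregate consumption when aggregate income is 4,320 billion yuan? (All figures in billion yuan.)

MPS = ΔS/ΔY = (-301.92 − (-401.84))/(7101 − 5852) = 99.92/1249 = 0.08
MPC = 1 − MPS = 0.92
Autonomous saving = -401.84 − 0.08(5852) = -870, so a = 870
C = 870 + 0.92(4320) = 870 + 3974.4 = 4844.4

C = 4844.4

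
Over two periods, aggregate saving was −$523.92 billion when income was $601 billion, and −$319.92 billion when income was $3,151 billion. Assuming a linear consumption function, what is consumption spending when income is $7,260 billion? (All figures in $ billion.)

C = 7251.2

MPS = ΔS/ΔY = (-319.92 − (-523.92))/(3151 − 601) = 204/2550 = 0.08
MPC = 1 − MPS = 0.92
Autonomous saving = -523.92 − 0.08(601) = -572, so a = 572
C = 572 + 0.92(7260) = 572 + 6679.2 = 7251.2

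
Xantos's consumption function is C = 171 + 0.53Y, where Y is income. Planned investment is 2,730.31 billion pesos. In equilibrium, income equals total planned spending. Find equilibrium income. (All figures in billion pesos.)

Y = 6173

Y = C + I = 171 + 0.53Y + 2730.31
Y − 0.53Y = 2901.31
0.47Y = 2901.31, so Y = 2901.31/0.47 = 6173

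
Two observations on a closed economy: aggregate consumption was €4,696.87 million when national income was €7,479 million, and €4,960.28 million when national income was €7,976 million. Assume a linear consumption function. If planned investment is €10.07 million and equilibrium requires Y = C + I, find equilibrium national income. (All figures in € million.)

Y = 1581

MPC = (4960.28 − 4696.87)/(7976 − 7479) = 263.41/497 = 0.53
a = 4696.87 − 0.53(7479) = 733
Equilibrium: Y = 733 + 0.53Y + 10.07
0.47Y = 743.07, so Y = 743.07/0.47 = 1581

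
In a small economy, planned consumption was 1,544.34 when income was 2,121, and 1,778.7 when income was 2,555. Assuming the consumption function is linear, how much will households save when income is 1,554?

S = 315.84

MPC = (1778.7 − 1544.34)/(2555 − 2121) = 234.36/434 = 0.54
a = 1544.34 − 0.54(2121) = 1544.34 − 1145.34 = 399
C = 399 + 0.54(1554) = 1238.16
S = 1554 − 1238.16 = 315.84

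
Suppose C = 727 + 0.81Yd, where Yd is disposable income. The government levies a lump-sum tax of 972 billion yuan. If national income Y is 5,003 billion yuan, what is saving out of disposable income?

S = 38.89

Yd = Y − T = 5003 − 972 = 4031
C = 727 + 0.81(4031) = 727 + 3265.11 = 3992.11
S = Yd − C = 4031 − 3992.11 = 38.89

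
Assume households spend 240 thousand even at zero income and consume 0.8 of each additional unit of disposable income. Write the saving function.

S = -240 + 0.2Y

S = Y − C = Y − (240 + 0.8Y) = -240 + (1 − 0.8)Y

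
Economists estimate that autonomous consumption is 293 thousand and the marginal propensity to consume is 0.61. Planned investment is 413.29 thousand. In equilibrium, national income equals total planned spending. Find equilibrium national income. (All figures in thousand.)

Y = 1811

Y = C + I = 293 + 0.61Y + 413.29
Y − 0.61Y = 706.29
0.39Y = 706.29, so Y = 706.29/0.39 = 1811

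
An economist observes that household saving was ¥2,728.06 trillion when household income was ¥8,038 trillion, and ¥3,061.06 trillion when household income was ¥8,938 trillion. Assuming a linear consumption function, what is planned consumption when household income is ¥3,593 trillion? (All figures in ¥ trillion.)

MPS = ΔS/ΔY = (3061.06 − 2728.06)/(8938 − 8038) = 333/900 = 0.37
MPC = 1 − MPS = 0.63
Autonomous saving = 2728.06 − 0.37(8038) = -246, so a = 246
C = 246 + 0.63(3593) = 246 + 2263.59 = 2509.59

C = 2509.59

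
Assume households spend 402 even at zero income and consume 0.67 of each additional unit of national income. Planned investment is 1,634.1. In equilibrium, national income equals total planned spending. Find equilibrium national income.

Y = 6170

Y = C + I = 402 + 0.67Y + 1634.1
Y − 0.67Y = 2036.1
0.33Y = 2036.1, so Y = 2036.1/0.33 = 6170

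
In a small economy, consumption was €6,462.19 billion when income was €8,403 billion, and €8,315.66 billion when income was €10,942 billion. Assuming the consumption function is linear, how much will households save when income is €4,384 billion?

MPC = (8315.66 − 6462.19)/(10942 − 8403) = 1853.47/2539 = 0.73
a = 6462.19 − 0.73(8403) = 6462.19 − 6134.19 = 328
C = 328 + 0.73(4384) = 3528.32
S = 4384 − 3528.32 = 855.68

S = 855.68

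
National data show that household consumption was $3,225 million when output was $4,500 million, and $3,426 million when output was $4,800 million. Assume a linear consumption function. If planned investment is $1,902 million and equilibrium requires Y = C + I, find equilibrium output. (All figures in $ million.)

MPC = (3426 − 3225)/(4800 − 4500) = 201/300 = 0.67
a = 3225 − 0.67(4500) = 210
Equilibrium: Y = 210 + 0.67Y + 1902
0.33Y = 2112, so Y = 2112/0.33 = 6400

Y = 6400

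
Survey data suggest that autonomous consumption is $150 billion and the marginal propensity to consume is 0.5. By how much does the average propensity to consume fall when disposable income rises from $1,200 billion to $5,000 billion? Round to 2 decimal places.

At Y = 1200: C = 150 + 0.5(1200) = 750, APC = 750/1200 = 0.625
At Y = 5000: C = 2650, APC = 2650/5000 = 0.530
Fall in APC = 0.625 − 0.530 = 0.095 ≈ 0.10

ΔAPC = 0.10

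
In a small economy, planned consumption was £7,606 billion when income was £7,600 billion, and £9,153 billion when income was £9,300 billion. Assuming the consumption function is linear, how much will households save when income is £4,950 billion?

S = -244.5

MPC = (9153 − 7606)/(9300 − 7600) = 1547/1700 = 0.91
a = 7606 − 0.91(7600) = 7606 − 6916 = 690
C = 690 + 0.91(4950) = 5194.5
S = 4950 − 5194.5 = -244.5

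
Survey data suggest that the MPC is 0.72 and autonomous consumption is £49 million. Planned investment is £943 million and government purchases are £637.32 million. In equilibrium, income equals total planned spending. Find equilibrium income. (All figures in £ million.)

Y = 5819

Y = C + I + G = 49 + 0.72Y + 943 + 637.32
Y − 0.72Y = 1629.32
0.28Y = 1629.32, so Y = 1629.32/0.28 = 5819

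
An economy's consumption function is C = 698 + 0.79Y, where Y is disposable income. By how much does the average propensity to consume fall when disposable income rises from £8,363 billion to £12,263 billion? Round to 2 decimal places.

At Y = 8363: C = 698 + 0.79(8363) = 7304.77, APC = 7304.77/8363 = 0.873
At Y = 12263: C = 10385.77, APC = 10385.77/12263 = 0.847
Fall in APC = 0.873 − 0.847 = 0.026 ≈ 0.03

ΔAPC = 0.03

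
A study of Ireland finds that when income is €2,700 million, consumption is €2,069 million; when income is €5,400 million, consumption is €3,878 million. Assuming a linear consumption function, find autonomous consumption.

a = 260

MPC = ΔC/ΔY = (3878 − 2069)/(5400 − 2700) = 1809/2700 = 0.67
a = C − MPC·Y = 2069 − 0.67(2700) = 2069 − 1809 = 260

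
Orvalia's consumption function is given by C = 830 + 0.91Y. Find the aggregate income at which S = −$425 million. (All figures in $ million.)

S = Y − C = -830 + 0.09Y
-830 + 0.09Y = -425, so 0.09Y = 405 and Y = 4500

Y = 4500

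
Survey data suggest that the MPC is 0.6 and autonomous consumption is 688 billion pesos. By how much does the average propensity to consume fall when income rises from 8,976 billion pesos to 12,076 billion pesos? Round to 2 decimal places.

At Y = 8976: C = 688 + 0.6(8976) = 6073.6, APC = 6073.6/8976 = 0.677
At Y = 12076: C = 7933.6, APC = 7933.6/12076 = 0.657
Fall in APC = 0.677 − 0.657 = 0.02

ΔAPC = 0.02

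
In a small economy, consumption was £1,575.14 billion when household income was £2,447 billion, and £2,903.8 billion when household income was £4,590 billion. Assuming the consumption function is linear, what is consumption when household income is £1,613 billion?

C = 1058.06

MPC = (2903.8 − 1575.14)/(4590 − 2447) = 1328.66/2143 = 0.62
a = 1575.14 − 0.62(2447) = 1575.14 − 1517.14 = 58
C = 58 + 0.62(1613) = 58 + 1000.06 = 1058.06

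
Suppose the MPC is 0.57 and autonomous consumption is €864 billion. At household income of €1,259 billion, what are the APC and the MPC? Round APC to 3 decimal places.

MPC = 0.57 (the slope of the consumption function)
C = 864 + 0.57(1259) = 1581.63, so APC = 1581.63/1259 = 1.256

APC = 1.256; MPC = 0.57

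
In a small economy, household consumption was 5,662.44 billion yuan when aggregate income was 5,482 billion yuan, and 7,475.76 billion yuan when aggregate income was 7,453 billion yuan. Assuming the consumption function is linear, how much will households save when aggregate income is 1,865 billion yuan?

MPC = (7475.76 − 5662.44)/(7453 − 5482) = 1813.32/1971 = 0.92
a = 5662.44 − 0.92(5482) = 5662.44 − 5043.44 = 619
C = 619 + 0.92(1865) = 2334.8
S = 1865 − 2334.8 = -469.8

S = -469.8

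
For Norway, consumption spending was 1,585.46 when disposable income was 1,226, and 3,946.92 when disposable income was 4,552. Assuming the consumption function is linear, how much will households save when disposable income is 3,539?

S = 311.31

MPC = (3946.92 − 1585.46)/(4552 − 1226) = 2361.46/3326 = 0.71
a = 1585.46 − 0.71(1226) = 1585.46 − 870.46 = 715
C = 715 + 0.71(3539) = 3227.69
S = 3539 − 3227.69 = 311.31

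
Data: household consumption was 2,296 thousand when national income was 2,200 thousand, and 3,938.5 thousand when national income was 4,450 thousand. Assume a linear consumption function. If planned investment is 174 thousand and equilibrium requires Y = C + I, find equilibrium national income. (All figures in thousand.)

MPC = (3938.5 − 2296)/(4450 − 2200) = 1642.5/2250 = 0.73
a = 2296 − 0.73(2200) = 690
Equilibrium: Y = 690 + 0.73Y + 174
0.27Y = 864, so Y = 864/0.27 = 3200

Y = 3200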